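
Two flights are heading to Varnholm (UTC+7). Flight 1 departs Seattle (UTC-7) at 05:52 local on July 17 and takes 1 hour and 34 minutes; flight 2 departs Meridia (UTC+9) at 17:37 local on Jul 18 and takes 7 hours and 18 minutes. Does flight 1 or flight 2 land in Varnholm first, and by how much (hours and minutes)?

Flight 1 in UTC: 05:52 + 7:00 = 12:52 on Jul 17.
+1 hour 34 minutes → arrive 14:26 UTC on Jul 17.
Flight 2 in UTC: 17:37 − 9:00 = 08:37 on Jul 18.
+7 hours 18 minutes → arrive 15:55 UTC on Jul 18.
Flight 1 lands earlier by 25 hours 29 minutes.

the first, by 25 hours 29 minutes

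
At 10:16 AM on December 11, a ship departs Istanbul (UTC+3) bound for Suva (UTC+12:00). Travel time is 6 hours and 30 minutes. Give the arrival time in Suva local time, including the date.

Suva is 9:00 ahead of Istanbul.
After 6 hours and 30 minutes it is 4:46 PM in Istanbul.
Shift by the zone difference: 4:46 PM + 9:00 = 1:46 AM on Dec 12 in Suva.

1:46 AM on December 12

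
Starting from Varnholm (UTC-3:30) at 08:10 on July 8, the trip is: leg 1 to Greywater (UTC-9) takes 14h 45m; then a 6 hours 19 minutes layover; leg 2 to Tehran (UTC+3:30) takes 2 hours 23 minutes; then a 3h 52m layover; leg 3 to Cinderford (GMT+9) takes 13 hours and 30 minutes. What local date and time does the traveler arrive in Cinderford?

Convert departure to UTC: 08:10 + 3:30 = 11:40 UTC on Jul 8.
Add 14 hours 45 minutes leg 1 → 02:25 UTC (Jul 9).
Add 6 hours 19 minutes layover in Greywater → 08:44 UTC.
Add 2 hours 23 minutes leg 2 → 11:07 UTC.
Add 3 hours and 52 minutes layover in Tehran → 14:59 UTC.
Add 13 hours 30 minutes leg 3 → 04:29 UTC (Jul 10).
Cinderford is UTC+9:00, so local arrival = 04:29 + 9:00 = 13:29 on Jul 10.

13:29 on July 10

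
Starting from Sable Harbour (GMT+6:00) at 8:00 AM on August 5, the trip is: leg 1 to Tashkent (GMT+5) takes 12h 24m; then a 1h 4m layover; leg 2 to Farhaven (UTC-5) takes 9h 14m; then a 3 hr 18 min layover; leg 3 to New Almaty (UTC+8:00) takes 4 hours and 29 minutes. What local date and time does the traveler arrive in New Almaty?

Convert departure to UTC: 8:00 AM − 6:00 = 2:00 AM UTC on Aug 5.
Add 12 hours 24 minutes leg 1 → 2:24 PM UTC.
Add 1 hour 4 minutes layover in Tashkent → 3:28 PM UTC.
Add 9 hours and 14 minutes leg 2 → 12:42 AM UTC (Aug 6).
Add 3 hours and 18 minutes layover in Farhaven → 4:00 AM UTC.
Add 4 hours and 29 minutes leg 3 → 8:29 AM UTC.
New Almaty is UTC+8:00, so local arrival = 8:29 AM + 8:00 = 4:29 PM on Aug 6.

4:29 PM on August 6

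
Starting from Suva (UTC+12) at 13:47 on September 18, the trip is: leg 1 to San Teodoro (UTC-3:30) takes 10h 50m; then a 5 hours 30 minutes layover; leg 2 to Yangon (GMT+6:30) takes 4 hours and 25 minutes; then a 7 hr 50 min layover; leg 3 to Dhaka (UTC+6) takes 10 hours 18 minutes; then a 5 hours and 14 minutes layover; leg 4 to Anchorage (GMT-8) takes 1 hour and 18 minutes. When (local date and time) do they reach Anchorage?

15:12 on September 19

Convert departure to UTC: 13:47 − 12:00 = 01:47 UTC on Sep 18.
Add 10 hours and 50 minutes leg 1 → 12:37 UTC.
Add 5 hours and 30 minutes layover in San Teodoro → 18:07 UTC.
Add 4 hours and 25 minutes leg 2 → 22:32 UTC.
Add 7 hours and 50 minutes layover in Yangon → 06:22 UTC (Sep 19).
Add 10 hours 18 minutes leg 3 → 16:40 UTC.
Add 5 hours 14 minutes layover in Dhaka → 21:54 UTC.
Add 1 hour 18 minutes leg 4 → 23:12 UTC.
Anchorage is UTC−8:00, so local arrival = 23:12 − 8:00 = 15:12 on Sep 19.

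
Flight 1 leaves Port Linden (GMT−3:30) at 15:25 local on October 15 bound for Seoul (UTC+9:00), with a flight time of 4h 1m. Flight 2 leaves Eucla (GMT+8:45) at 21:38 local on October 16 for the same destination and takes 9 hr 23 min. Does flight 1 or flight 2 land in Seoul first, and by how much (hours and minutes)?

Flight 1 in UTC: 15:25 + 3:30 = 18:55 on Oct 15.
+4 hours 1 minute → arrive 22:56 UTC on Oct 15.
Flight 2 in UTC: 21:38 − 8:45 = 12:53 on Oct 16.
+9 hours 23 minutes → arrive 22:16 UTC on Oct 16.
Flight 1 lands earlier by 23 hours 20 minutes.

the first, by 23 hours 20 minutes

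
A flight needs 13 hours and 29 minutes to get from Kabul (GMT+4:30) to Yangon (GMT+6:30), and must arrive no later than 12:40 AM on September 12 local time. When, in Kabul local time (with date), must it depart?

9:11 AM on September 11

Target arrival in UTC: 12:40 AM − 6:30 = 6:10 PM on Sep 11.
Subtract 13 hours and 29 minutes → departure 4:41 AM UTC on Sep 11.
Kabul is UTC+4:30: 4:41 AM + 4:30 = 9:11 AM on Sep 11.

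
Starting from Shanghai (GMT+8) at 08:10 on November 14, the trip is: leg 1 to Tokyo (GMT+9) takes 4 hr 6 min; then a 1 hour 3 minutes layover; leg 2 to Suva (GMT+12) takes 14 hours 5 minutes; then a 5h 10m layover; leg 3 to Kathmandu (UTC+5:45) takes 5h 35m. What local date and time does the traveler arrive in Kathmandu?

11:54 on November 15

Convert departure to UTC: 08:10 − 8:00 = 00:10 UTC on Nov 14.
Add 4 hours 6 minutes leg 1 → 04:16 UTC.
Add 1 hour 3 minutes layover in Tokyo → 05:19 UTC.
Add 14 hours and 5 minutes leg 2 → 19:24 UTC.
Add 5 hours 10 minutes layover in Suva → 00:34 UTC (Nov 15).
Add 5 hours and 35 minutes leg 3 → 06:09 UTC.
Kathmandu is UTC+5:45, so local arrival = 06:09 + 5:45 = 11:54 on Nov 15.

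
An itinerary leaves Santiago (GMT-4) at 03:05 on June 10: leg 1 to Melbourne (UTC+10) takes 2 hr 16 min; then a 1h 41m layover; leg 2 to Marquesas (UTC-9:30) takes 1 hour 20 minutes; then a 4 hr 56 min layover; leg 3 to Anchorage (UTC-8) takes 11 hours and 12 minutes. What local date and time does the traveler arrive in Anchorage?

Convert departure to UTC: 03:05 + 4:00 = 07:05 UTC on Jun 10.
Add 2 hours 16 minutes leg 1 → 09:21 UTC.
Add 1 hour and 41 minutes layover in Melbourne → 11:02 UTC.
Add 1 hour 20 minutes leg 2 → 12:22 UTC.
Add 4 hours and 56 minutes layover in Marquesas → 17:18 UTC.
Add 11 hours 12 minutes leg 3 → 04:30 UTC (Jun 11).
Anchorage is UTC−8:00, so local arrival = 04:30 − 8:00 = 20:30 on Jun 10.

20:30 on June 10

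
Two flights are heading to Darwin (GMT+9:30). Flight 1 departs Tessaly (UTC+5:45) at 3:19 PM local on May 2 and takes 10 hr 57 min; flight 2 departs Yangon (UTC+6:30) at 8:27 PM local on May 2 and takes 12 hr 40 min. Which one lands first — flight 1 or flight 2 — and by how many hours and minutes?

Flight 1 in UTC: 3:19 PM − 5:45 = 9:34 AM on May 2.
+10 hours and 57 minutes → arrive 8:31 PM UTC on May 2.
Flight 2 in UTC: 8:27 PM − 6:30 = 1:57 PM on May 2.
+12 hours 40 minutes → arrive 2:37 AM UTC on May 3.
Flight 1 lands earlier by 6 hours 6 minutes.

the first, by 6 hours 6 minutes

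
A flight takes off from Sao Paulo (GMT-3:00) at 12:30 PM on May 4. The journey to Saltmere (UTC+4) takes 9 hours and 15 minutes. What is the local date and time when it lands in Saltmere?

Convert departure to UTC: 12:30 PM + 3:00 = 3:30 PM UTC on May 4.
Add 9 hours and 15 minutes travel time → 12:45 AM UTC (May 5).
Saltmere is UTC+4:00, so local arrival = 12:45 AM + 4:00 = 4:45 AM on May 5.

4:45 AM on May 5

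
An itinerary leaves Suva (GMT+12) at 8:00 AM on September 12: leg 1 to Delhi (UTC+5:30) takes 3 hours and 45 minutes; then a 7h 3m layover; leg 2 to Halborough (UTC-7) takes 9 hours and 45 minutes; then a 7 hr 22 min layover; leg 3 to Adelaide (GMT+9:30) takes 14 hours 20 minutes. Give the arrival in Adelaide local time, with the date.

Convert departure to UTC: 8:00 AM − 12:00 = 8:00 PM UTC on Sep 11.
Add 3 hours 45 minutes leg 1 → 11:45 PM UTC.
Add 7 hours 3 minutes layover in Delhi → 6:48 AM UTC (Sep 12).
Add 9 hours 45 minutes leg 2 → 4:33 PM UTC.
Add 7 hours and 22 minutes layover in Halborough → 11:55 PM UTC.
Add 14 hours 20 minutes leg 3 → 2:15 PM UTC (Sep 13).
Adelaide is UTC+9:30, so local arrival = 2:15 PM + 9:30 = 11:45 PM on Sep 13.

11:45 PM on September 13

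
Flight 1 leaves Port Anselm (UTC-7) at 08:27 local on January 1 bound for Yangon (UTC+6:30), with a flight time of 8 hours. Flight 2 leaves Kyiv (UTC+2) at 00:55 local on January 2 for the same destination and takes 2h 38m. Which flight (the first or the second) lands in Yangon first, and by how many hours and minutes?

the first, by 2 hours 6 minutes

Flight 1 in UTC: 08:27 + 7:00 = 15:27 on Jan 1.
+8 hours → arrive 23:27 UTC on Jan 1.
Flight 2 in UTC: 00:55 − 2:00 = 22:55 on Jan 1.
+2 hours and 38 minutes → arrive 01:33 UTC on Jan 2.
Flight 1 lands earlier by 2 hours 6 minutes.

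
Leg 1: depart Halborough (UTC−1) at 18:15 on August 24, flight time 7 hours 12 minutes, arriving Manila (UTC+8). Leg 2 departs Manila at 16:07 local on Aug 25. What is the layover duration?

5 hours 40 minutes

Convert departure to UTC: 18:15 + 1:00 = 19:15 UTC on Aug 24.
Add 7 hours and 12 minutes flight time → 02:27 UTC (Aug 25).
Manila is UTC+8:00, so local arrival = 02:27 + 8:00 = 10:27 on Aug 25.
Layover = 16:07 − 10:27 = 5 hours 40 minutes.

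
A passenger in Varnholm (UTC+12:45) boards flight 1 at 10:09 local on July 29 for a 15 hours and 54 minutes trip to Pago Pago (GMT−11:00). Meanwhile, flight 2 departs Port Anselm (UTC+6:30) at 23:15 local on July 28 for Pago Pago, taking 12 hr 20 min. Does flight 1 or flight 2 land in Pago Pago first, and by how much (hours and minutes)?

Flight 1 in UTC: 10:09 − 12:45 = 21:24 on Jul 28.
+15 hours 54 minutes → arrive 13:18 UTC on Jul 29.
Flight 2 in UTC: 23:15 − 6:30 = 16:45 on Jul 28.
+12 hours 20 minutes → arrive 05:05 UTC on Jul 29.
Flight 2 lands earlier by 8 hours 13 minutes.

the second, by 8 hours 13 minutes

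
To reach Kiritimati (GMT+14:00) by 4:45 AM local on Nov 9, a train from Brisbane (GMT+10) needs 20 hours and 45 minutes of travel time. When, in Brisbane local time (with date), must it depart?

4:00 AM on November 8

Target arrival in UTC: 4:45 AM − 14:00 = 2:45 PM on Nov 8.
Subtract 20 hours 45 minutes → departure 6:00 PM UTC on Nov 7.
Brisbane is UTC+10:00: 6:00 PM + 10:00 = 4:00 AM on Nov 8.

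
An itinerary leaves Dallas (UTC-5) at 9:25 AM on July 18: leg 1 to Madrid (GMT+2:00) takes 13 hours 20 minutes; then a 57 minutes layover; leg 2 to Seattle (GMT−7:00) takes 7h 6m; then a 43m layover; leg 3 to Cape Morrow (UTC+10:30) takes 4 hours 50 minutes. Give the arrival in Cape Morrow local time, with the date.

Convert departure to UTC: 9:25 AM + 5:00 = 2:25 PM UTC on Jul 18.
Add 13 hours 20 minutes leg 1 → 3:45 AM UTC (Jul 19).
Add 57 minutes layover in Madrid → 4:42 AM UTC.
Add 7 hours 6 minutes leg 2 → 11:48 AM UTC.
Add 43 minutes layover in Seattle → 12:31 PM UTC.
Add 4 hours and 50 minutes leg 3 → 5:21 PM UTC.
Cape Morrow is UTC+10:30, so local arrival = 5:21 PM + 10:30 = 3:51 AM on Jul 20.

3:51 AM on July 20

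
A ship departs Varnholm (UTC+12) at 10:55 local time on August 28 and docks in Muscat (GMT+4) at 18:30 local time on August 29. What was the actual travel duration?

39 hours 35 minutes

Muscat is 8:00 behind Varnholm.
Clock-face elapsed time (ignoring zones) is 31 hours 35 minutes.
Actual elapsed = 31 hours 35 minutes + 8:00 = 39 hours 35 minutes.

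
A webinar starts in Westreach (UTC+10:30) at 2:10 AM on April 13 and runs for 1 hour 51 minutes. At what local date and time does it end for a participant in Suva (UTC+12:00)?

Convert start to UTC: 2:10 AM − 10:30 = 3:40 PM UTC on Apr 12.
Add 1 hour and 51 minutes duration → 5:31 PM UTC.
Suva is UTC+12:00, so local end time = 5:31 PM + 12:00 = 5:31 AM on Apr 13.

5:31 AM on April 13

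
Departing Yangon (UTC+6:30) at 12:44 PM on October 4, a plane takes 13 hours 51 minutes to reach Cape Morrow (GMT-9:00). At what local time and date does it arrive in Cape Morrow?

Convert departure to UTC: 12:44 PM − 6:30 = 6:14 AM UTC on Oct 4.
Add 13 hours 51 minutes travel time → 8:05 PM UTC.
Cape Morrow is UTC−9:00, so local arrival = 8:05 PM − 9:00 = 11:05 AM on Oct 4.

11:05 AM on October 4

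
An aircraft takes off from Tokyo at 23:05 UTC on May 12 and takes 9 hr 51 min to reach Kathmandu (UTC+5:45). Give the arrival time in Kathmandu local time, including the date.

14:41 on May 13

Departure is given in UTC: 23:05 on May 12.
Add 9 hours 51 minutes → 08:56 UTC (May 13).
Kathmandu is UTC+5:45: 08:56 + 5:45 = 14:41 on May 13.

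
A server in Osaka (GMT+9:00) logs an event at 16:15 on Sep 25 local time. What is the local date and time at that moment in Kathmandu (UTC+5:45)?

13:00 on Sep 25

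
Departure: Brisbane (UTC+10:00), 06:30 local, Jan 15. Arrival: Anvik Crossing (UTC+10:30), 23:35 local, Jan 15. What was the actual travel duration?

Departure in UTC: 06:30 − 10:00 = 20:30 on Jan 14.
Arrival in UTC: 23:35 − 10:30 = 13:05 on Jan 15.
Elapsed = 13:05 − 20:30 (+1 day) = 16 hours 35 minutes.

16 hours 35 minutes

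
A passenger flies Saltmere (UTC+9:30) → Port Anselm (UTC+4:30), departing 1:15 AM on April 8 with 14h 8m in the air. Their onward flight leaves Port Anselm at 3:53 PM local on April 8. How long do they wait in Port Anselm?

5 hours 30 minutes

Convert departure to UTC: 1:15 AM − 9:30 = 3:45 PM UTC on Apr 7.
Add 14 hours and 8 minutes flight time → 5:53 AM UTC (Apr 8).
Port Anselm is UTC+4:30, so local arrival = 5:53 AM + 4:30 = 10:23 AM on Apr 8.
Layover = 3:53 PM − 10:23 AM = 5 hours 30 minutes.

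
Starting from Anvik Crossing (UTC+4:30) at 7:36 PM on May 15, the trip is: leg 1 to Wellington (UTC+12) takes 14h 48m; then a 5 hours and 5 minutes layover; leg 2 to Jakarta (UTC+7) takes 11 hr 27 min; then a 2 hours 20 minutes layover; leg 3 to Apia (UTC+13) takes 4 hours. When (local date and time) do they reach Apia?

5:46 PM on May 17

Convert departure to UTC: 7:36 PM − 4:30 = 3:06 PM UTC on May 15.
Add 14 hours 48 minutes leg 1 → 5:54 AM UTC (May 16).
Add 5 hours 5 minutes layover in Wellington → 10:59 AM UTC.
Add 11 hours and 27 minutes leg 2 → 10:26 PM UTC.
Add 2 hours 20 minutes layover in Jakarta → 12:46 AM UTC (May 17).
Add 4 hours leg 3 → 4:46 AM UTC.
Apia is UTC+13:00, so local arrival = 4:46 AM + 13:00 = 5:46 PM on May 17.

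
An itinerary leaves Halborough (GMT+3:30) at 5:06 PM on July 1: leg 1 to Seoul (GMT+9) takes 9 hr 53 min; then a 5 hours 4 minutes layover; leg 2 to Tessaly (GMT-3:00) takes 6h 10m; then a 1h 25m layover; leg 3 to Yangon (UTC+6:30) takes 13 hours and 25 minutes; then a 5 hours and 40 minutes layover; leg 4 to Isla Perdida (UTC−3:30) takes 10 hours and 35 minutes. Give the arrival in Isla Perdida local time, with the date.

Convert departure to UTC: 5:06 PM − 3:30 = 1:36 PM UTC on Jul 1.
Add 9 hours 53 minutes leg 1 → 11:29 PM UTC.
Add 5 hours 4 minutes layover in Seoul → 4:33 AM UTC (Jul 2).
Add 6 hours and 10 minutes leg 2 → 10:43 AM UTC.
Add 1 hour 25 minutes layover in Tessaly → 12:08 PM UTC.
Add 13 hours and 25 minutes leg 3 → 1:33 AM UTC (Jul 3).
Add 5 hours and 40 minutes layover in Yangon → 7:13 AM UTC.
Add 10 hours and 35 minutes leg 4 → 5:48 PM UTC.
Isla Perdida is UTC−3:30, so local arrival = 5:48 PM − 3:30 = 2:18 PM on Jul 3.

2:18 PM on July 3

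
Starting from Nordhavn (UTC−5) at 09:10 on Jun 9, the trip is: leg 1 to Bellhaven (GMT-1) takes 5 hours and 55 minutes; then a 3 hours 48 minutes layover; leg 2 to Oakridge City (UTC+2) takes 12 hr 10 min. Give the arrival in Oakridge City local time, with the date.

Convert departure to UTC: 09:10 + 5:00 = 14:10 UTC on Jun 9.
Add 5 hours and 55 minutes leg 1 → 20:05 UTC.
Add 3 hours and 48 minutes layover in Bellhaven → 23:53 UTC.
Add 12 hours and 10 minutes leg 2 → 12:03 UTC (Jun 10).
Oakridge City is UTC+2:00, so local arrival = 12:03 + 2:00 = 14:03 on Jun 10.

14:03 on June 10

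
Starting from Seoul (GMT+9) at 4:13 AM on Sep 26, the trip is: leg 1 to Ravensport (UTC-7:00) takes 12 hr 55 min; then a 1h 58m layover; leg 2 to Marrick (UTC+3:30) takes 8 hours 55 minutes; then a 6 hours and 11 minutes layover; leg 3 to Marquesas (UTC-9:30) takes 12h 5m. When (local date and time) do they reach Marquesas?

3:47 AM on September 27

Convert departure to UTC: 4:13 AM − 9:00 = 7:13 PM UTC on Sep 25.
Add 12 hours 55 minutes leg 1 → 8:08 AM UTC (Sep 26).
Add 1 hour and 58 minutes layover in Ravensport → 10:06 AM UTC.
Add 8 hours and 55 minutes leg 2 → 7:01 PM UTC.
Add 6 hours and 11 minutes layover in Marrick → 1:12 AM UTC (Sep 27).
Add 12 hours and 5 minutes leg 3 → 1:17 PM UTC.
Marquesas is UTC−9:30, so local arrival = 1:17 PM − 9:30 = 3:47 AM on Sep 27.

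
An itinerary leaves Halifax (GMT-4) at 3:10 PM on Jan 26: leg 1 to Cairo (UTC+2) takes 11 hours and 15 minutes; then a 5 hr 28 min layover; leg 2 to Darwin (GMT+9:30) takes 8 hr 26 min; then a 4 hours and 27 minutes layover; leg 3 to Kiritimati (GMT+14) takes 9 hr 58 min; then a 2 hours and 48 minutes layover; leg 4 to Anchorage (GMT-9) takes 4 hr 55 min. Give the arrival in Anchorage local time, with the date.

Convert departure to UTC: 3:10 PM + 4:00 = 7:10 PM UTC on Jan 26.
Add 11 hours 15 minutes leg 1 → 6:25 AM UTC (Jan 27).
Add 5 hours 28 minutes layover in Cairo → 11:53 AM UTC.
Add 8 hours and 26 minutes leg 2 → 8:19 PM UTC.
Add 4 hours and 27 minutes layover in Darwin → 12:46 AM UTC (Jan 28).
Add 9 hours 58 minutes leg 3 → 10:44 AM UTC.
Add 2 hours 48 minutes layover in Kiritimati → 1:32 PM UTC.
Add 4 hours and 55 minutes leg 4 → 6:27 PM UTC.
Anchorage is UTC−9:00, so local arrival = 6:27 PM − 9:00 = 9:27 AM on Jan 28.

9:27 AM on Jan 28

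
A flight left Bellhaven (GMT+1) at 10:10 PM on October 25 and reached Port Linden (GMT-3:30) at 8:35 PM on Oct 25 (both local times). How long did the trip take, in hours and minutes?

2 hours 55 minutes

Departure in UTC: 10:10 PM − 1:00 = 9:10 PM on Oct 25.
Arrival in UTC: 8:35 PM + 3:30 = 12:05 AM on Oct 26.
Elapsed = 12:05 AM − 9:10 PM (+1 day) = 2 hours 55 minutes.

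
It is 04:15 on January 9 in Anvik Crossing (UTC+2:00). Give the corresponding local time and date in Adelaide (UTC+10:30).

In UTC: 04:15 − 2:00 = 02:15 on Jan 9.
Adelaide is UTC+10:30: 02:15 + 10:30 = 12:45 on Jan 9.

12:45 on Jan 9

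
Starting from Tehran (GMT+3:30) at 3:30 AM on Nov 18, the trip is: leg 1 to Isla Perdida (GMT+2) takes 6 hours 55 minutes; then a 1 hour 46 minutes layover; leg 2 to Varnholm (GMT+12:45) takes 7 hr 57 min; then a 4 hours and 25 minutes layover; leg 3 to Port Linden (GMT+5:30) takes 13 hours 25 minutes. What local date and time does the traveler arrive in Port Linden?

3:58 PM on November 19

Convert departure to UTC: 3:30 AM − 3:30 = 12:00 AM UTC on Nov 18.
Add 6 hours and 55 minutes leg 1 → 6:55 AM UTC.
Add 1 hour and 46 minutes layover in Isla Perdida → 8:41 AM UTC.
Add 7 hours and 57 minutes leg 2 → 4:38 PM UTC.
Add 4 hours and 25 minutes layover in Varnholm → 9:03 PM UTC.
Add 13 hours and 25 minutes leg 3 → 10:28 AM UTC (Nov 19).
Port Linden is UTC+5:30, so local arrival = 10:28 AM + 5:30 = 3:58 PM on Nov 19.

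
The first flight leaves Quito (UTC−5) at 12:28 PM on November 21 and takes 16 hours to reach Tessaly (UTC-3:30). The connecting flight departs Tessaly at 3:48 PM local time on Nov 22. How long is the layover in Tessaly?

Convert departure to UTC: 12:28 PM + 5:00 = 5:28 PM UTC on Nov 21.
Add 16 hours flight time → 9:28 AM UTC (Nov 22).
Tessaly is UTC−3:30, so local arrival = 9:28 AM − 3:30 = 5:58 AM on Nov 22.
Layover = 3:48 PM − 5:58 AM = 9 hours 50 minutes.

9 hours 50 minutes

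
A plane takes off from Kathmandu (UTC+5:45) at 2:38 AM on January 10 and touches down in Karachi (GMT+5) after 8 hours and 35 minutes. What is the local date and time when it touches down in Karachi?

10:28 AM on January 10

Convert departure to UTC: 2:38 AM − 5:45 = 8:53 PM UTC on Jan 9.
Add 8 hours 35 minutes travel time → 5:28 AM UTC (Jan 10).
Karachi is UTC+5:00, so local arrival = 5:28 AM + 5:00 = 10:28 AM on Jan 10.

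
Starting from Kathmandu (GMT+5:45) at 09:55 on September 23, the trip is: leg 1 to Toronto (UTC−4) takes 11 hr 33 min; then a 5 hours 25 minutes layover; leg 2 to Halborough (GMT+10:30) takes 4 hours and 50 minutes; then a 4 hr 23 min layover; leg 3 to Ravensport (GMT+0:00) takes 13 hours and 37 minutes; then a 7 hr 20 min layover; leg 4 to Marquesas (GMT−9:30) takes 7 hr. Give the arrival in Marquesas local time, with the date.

00:48 on Sep 25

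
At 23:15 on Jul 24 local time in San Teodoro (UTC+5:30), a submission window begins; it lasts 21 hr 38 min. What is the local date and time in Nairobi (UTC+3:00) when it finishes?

18:23 on July 25

Convert start to UTC: 23:15 − 5:30 = 17:45 UTC on Jul 24.
Add 21 hours and 38 minutes duration → 15:23 UTC (Jul 25).
Nairobi is UTC+3:00, so local end time = 15:23 + 3:00 = 18:23 on Jul 25.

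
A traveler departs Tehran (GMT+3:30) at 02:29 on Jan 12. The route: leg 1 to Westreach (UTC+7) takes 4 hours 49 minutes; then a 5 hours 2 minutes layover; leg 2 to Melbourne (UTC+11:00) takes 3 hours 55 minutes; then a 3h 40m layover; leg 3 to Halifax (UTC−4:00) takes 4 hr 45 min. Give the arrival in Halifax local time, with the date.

Convert departure to UTC: 02:29 − 3:30 = 22:59 UTC on Jan 11.
Add 4 hours and 49 minutes leg 1 → 03:48 UTC (Jan 12).
Add 5 hours and 2 minutes layover in Westreach → 08:50 UTC.
Add 3 hours 55 minutes leg 2 → 12:45 UTC.
Add 3 hours and 40 minutes layover in Melbourne → 16:25 UTC.
Add 4 hours and 45 minutes leg 3 → 21:10 UTC.
Halifax is UTC−4:00, so local arrival = 21:10 − 4:00 = 17:10 on Jan 12.

17:10 on January 12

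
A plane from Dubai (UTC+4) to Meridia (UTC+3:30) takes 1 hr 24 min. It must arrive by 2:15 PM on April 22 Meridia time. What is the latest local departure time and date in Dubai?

Target arrival in UTC: 2:15 PM − 3:30 = 10:45 AM on Apr 22.
Subtract 1 hour and 24 minutes → departure 9:21 AM UTC on Apr 22.
Dubai is UTC+4:00: 9:21 AM + 4:00 = 1:21 PM on Apr 22.

1:21 PM on Apr 22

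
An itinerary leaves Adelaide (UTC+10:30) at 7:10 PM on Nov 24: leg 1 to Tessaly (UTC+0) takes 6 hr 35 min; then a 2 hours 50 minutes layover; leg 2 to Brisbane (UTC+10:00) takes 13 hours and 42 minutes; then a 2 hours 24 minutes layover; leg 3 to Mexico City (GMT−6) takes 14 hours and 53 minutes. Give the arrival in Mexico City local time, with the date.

7:04 PM on November 25

Convert departure to UTC: 7:10 PM − 10:30 = 8:40 AM UTC on Nov 24.
Add 6 hours 35 minutes leg 1 → 3:15 PM UTC.
Add 2 hours 50 minutes layover in Tessaly → 6:05 PM UTC.
Add 13 hours and 42 minutes leg 2 → 7:47 AM UTC (Nov 25).
Add 2 hours 24 minutes layover in Brisbane → 10:11 AM UTC.
Add 14 hours 53 minutes leg 3 → 1:04 AM UTC (Nov 26).
Mexico City is UTC−6:00, so local arrival = 1:04 AM − 6:00 = 7:04 PM on Nov 25.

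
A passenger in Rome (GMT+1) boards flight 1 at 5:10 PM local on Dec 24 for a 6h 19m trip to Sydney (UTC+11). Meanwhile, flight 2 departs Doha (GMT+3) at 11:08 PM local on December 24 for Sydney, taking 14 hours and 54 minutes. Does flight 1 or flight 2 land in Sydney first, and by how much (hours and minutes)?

Flight 1 in UTC: 5:10 PM − 1:00 = 4:10 PM on Dec 24.
+6 hours and 19 minutes → arrive 10:29 PM UTC on Dec 24.
Flight 2 in UTC: 11:08 PM − 3:00 = 8:08 PM on Dec 24.
+14 hours and 54 minutes → arrive 11:02 AM UTC on Dec 25.
Flight 1 lands earlier by 12 hours 33 minutes.

the first, by 12 hours 33 minutes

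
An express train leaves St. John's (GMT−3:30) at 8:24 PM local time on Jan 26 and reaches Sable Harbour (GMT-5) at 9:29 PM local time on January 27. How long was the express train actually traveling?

Departure in UTC: 8:24 PM + 3:30 = 11:54 PM on Jan 26.
Arrival in UTC: 9:29 PM + 5:00 = 2:29 AM on Jan 28.
Elapsed = 2:29 AM − 11:54 PM (+2 days) = 26 hours 35 minutes.

26 hours 35 minutes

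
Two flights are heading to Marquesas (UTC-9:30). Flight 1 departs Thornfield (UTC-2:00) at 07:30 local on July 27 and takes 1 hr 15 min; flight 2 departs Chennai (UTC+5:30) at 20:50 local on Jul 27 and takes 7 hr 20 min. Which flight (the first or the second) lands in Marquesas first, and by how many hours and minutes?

the first, by 11 hours 55 minutes

Flight 1 in UTC: 07:30 + 2:00 = 09:30 on Jul 27.
+1 hour and 15 minutes → arrive 10:45 UTC on Jul 27.
Flight 2 in UTC: 20:50 − 5:30 = 15:20 on Jul 27.
+7 hours and 20 minutes → arrive 22:40 UTC on Jul 27.
Flight 1 lands earlier by 11 hours 55 minutes.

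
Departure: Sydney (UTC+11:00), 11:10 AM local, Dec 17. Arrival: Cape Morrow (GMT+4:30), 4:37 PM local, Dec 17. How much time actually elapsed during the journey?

Departure in UTC: 11:10 AM − 11:00 = 12:10 AM on Dec 17.
Arrival in UTC: 4:37 PM − 4:30 = 12:07 PM on Dec 17.
Elapsed = 12:07 PM − 12:10 AM = 11 hours 57 minutes.

11 hours 57 minutes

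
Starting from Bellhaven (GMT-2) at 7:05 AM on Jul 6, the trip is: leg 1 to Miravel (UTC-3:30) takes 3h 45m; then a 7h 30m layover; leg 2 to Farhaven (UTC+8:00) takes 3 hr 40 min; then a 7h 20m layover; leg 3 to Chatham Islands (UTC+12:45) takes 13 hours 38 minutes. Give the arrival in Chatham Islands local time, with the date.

9:43 AM on Jul 8

Convert departure to UTC: 7:05 AM + 2:00 = 9:05 AM UTC on Jul 6.
Add 3 hours and 45 minutes leg 1 → 12:50 PM UTC.
Add 7 hours and 30 minutes layover in Miravel → 8:20 PM UTC.
Add 3 hours and 40 minutes leg 2 → 12:00 AM UTC (Jul 7).
Add 7 hours and 20 minutes layover in Farhaven → 7:20 AM UTC.
Add 13 hours and 38 minutes leg 3 → 8:58 PM UTC.
Chatham Islands is UTC+12:45, so local arrival = 8:58 PM + 12:45 = 9:43 AM on Jul 8.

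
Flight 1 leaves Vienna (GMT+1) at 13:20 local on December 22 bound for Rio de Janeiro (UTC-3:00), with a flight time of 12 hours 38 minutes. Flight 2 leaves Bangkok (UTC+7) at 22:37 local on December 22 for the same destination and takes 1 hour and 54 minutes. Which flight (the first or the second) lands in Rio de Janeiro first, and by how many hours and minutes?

the second, by 7 hours 27 minutes

Flight 1 in UTC: 13:20 − 1:00 = 12:20 on Dec 22.
+12 hours and 38 minutes → arrive 00:58 UTC on Dec 23.
Flight 2 in UTC: 22:37 − 7:00 = 15:37 on Dec 22.
+1 hour 54 minutes → arrive 17:31 UTC on Dec 22.
Flight 2 lands earlier by 7 hours 27 minutes.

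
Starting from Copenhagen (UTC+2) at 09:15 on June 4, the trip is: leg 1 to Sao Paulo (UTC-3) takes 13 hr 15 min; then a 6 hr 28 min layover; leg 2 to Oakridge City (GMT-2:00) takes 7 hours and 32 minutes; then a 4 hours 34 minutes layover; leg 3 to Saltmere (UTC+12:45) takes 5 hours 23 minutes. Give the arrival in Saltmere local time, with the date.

09:12 on Jun 6

Convert departure to UTC: 09:15 − 2:00 = 07:15 UTC on Jun 4.
Add 13 hours 15 minutes leg 1 → 20:30 UTC.
Add 6 hours and 28 minutes layover in Sao Paulo → 02:58 UTC (Jun 5).
Add 7 hours and 32 minutes leg 2 → 10:30 UTC.
Add 4 hours and 34 minutes layover in Oakridge City → 15:04 UTC.
Add 5 hours 23 minutes leg 3 → 20:27 UTC.
Saltmere is UTC+12:45, so local arrival = 20:27 + 12:45 = 09:12 on Jun 6.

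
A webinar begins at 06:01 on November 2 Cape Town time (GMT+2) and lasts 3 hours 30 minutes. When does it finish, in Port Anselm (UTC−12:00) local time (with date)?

Convert start to UTC: 06:01 − 2:00 = 04:01 UTC on Nov 2.
Add 3 hours and 30 minutes duration → 07:31 UTC.
Port Anselm is UTC−12:00, so local end time = 07:31 − 12:00 = 19:31 on Nov 1.

19:31 on November 1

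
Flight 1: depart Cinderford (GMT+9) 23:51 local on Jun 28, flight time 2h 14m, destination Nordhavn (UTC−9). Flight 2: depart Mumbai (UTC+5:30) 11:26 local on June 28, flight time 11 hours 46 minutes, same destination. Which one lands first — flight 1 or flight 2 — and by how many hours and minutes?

the first, by 37 minutes

Flight 1 in UTC: 23:51 − 9:00 = 14:51 on Jun 28.
+2 hours 14 minutes → arrive 17:05 UTC on Jun 28.
Flight 2 in UTC: 11:26 − 5:30 = 05:56 on Jun 28.
+11 hours and 46 minutes → arrive 17:42 UTC on Jun 28.
Flight 1 lands earlier by 37 minutes.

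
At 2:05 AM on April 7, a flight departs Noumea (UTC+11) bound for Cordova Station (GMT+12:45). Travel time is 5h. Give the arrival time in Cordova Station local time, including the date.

8:50 AM on April 7

Convert departure to UTC: 2:05 AM − 11:00 = 3:05 PM UTC on Apr 6.
Add 5 hours travel time → 8:05 PM UTC.
Cordova Station is UTC+12:45, so local arrival = 8:05 PM + 12:45 = 8:50 AM on Apr 7.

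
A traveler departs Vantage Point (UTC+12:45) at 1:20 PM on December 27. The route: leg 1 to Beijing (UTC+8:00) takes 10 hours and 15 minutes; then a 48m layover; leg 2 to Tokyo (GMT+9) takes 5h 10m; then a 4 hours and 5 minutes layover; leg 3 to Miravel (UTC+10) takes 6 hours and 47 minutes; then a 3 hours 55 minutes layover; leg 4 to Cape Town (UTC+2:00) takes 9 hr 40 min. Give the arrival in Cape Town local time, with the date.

7:15 PM on Dec 28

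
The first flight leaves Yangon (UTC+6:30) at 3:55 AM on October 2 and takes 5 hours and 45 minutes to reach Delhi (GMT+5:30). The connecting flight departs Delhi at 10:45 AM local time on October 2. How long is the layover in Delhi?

Convert departure to UTC: 3:55 AM − 6:30 = 9:25 PM UTC on Oct 1.
Add 5 hours 45 minutes flight time → 3:10 AM UTC (Oct 2).
Delhi is UTC+5:30, so local arrival = 3:10 AM + 5:30 = 8:40 AM on Oct 2.
Layover = 10:45 AM − 8:40 AM = 2 hours 5 minutes.

2 hours 5 minutes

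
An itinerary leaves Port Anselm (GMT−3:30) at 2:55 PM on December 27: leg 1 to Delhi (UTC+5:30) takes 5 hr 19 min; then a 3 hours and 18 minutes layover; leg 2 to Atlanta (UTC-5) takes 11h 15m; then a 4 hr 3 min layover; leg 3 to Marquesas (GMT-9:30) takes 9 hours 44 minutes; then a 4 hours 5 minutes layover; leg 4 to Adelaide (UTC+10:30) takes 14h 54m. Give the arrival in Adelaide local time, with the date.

9:33 AM on Dec 30

Convert departure to UTC: 2:55 PM + 3:30 = 6:25 PM UTC on Dec 27.
Add 5 hours 19 minutes leg 1 → 11:44 PM UTC.
Add 3 hours and 18 minutes layover in Delhi → 3:02 AM UTC (Dec 28).
Add 11 hours and 15 minutes leg 2 → 2:17 PM UTC.
Add 4 hours and 3 minutes layover in Atlanta → 6:20 PM UTC.
Add 9 hours and 44 minutes leg 3 → 4:04 AM UTC (Dec 29).
Add 4 hours and 5 minutes layover in Marquesas → 8:09 AM UTC.
Add 14 hours and 54 minutes leg 4 → 11:03 PM UTC.
Adelaide is UTC+10:30, so local arrival = 11:03 PM + 10:30 = 9:33 AM on Dec 30.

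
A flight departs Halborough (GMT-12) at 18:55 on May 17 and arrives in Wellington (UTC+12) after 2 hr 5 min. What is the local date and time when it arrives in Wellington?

21:00 on May 18

Convert departure to UTC: 18:55 + 12:00 = 06:55 UTC on May 18.
Add 2 hours 5 minutes travel time → 09:00 UTC.
Wellington is UTC+12:00, so local arrival = 09:00 + 12:00 = 21:00 on May 18.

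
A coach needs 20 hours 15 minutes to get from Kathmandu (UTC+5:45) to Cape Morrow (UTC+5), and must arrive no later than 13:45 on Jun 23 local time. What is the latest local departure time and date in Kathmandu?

Target arrival in UTC: 13:45 − 5:00 = 08:45 on Jun 23.
Subtract 20 hours 15 minutes → departure 12:30 UTC on Jun 22.
Kathmandu is UTC+5:45: 12:30 + 5:45 = 18:15 on Jun 22.

18:15 on June 22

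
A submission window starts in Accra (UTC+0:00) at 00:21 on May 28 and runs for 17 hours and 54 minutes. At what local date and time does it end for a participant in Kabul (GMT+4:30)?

Kabul is 4:30 ahead of Accra.
After 17 hours and 54 minutes it is 18:15 in Accra.
Shift by the zone difference: 18:15 + 4:30 = 22:45 on May 28 in Kabul.

22:45 on May 28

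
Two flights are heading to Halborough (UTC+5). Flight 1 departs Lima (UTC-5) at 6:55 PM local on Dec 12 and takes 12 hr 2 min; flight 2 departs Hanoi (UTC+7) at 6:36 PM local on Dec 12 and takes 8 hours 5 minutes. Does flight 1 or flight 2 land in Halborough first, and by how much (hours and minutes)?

Flight 1 in UTC: 6:55 PM + 5:00 = 11:55 PM on Dec 12.
+12 hours 2 minutes → arrive 11:57 AM UTC on Dec 13.
Flight 2 in UTC: 6:36 PM − 7:00 = 11:36 AM on Dec 12.
+8 hours and 5 minutes → arrive 7:41 PM UTC on Dec 12.
Flight 2 lands earlier by 16 hours 16 minutes.

the second, by 16 hours 16 minutes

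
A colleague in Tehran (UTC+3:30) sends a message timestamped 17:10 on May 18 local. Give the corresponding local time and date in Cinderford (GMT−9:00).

In UTC: 17:10 − 3:30 = 13:40 on May 18.
Cinderford is UTC−9:00: 13:40 − 9:00 = 04:40 on May 18.

04:40 on May 18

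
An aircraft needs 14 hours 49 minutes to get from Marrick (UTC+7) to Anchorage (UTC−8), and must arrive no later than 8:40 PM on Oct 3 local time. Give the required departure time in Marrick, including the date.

8:51 PM on October 3

Target arrival in UTC: 8:40 PM + 8:00 = 4:40 AM on Oct 4.
Subtract 14 hours 49 minutes → departure 1:51 PM UTC on Oct 3.
Marrick is UTC+7:00: 1:51 PM + 7:00 = 8:51 PM on Oct 3.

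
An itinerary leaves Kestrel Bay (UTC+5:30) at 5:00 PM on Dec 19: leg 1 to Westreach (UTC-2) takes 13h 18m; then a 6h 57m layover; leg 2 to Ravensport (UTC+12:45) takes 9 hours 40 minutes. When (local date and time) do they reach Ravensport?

6:10 AM on Dec 21

Convert departure to UTC: 5:00 PM − 5:30 = 11:30 AM UTC on Dec 19.
Add 13 hours 18 minutes leg 1 → 12:48 AM UTC (Dec 20).
Add 6 hours and 57 minutes layover in Westreach → 7:45 AM UTC.
Add 9 hours and 40 minutes leg 2 → 5:25 PM UTC.
Ravensport is UTC+12:45, so local arrival = 5:25 PM + 12:45 = 6:10 AM on Dec 21.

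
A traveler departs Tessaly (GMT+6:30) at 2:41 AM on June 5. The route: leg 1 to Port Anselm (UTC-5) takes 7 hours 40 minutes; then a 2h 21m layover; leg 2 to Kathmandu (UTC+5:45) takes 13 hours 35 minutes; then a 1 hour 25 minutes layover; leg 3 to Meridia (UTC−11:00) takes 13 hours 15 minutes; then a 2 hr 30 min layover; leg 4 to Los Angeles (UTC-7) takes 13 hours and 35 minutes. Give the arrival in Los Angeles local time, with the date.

Convert departure to UTC: 2:41 AM − 6:30 = 8:11 PM UTC on Jun 4.
Add 7 hours and 40 minutes leg 1 → 3:51 AM UTC (Jun 5).
Add 2 hours 21 minutes layover in Port Anselm → 6:12 AM UTC.
Add 13 hours 35 minutes leg 2 → 7:47 PM UTC.
Add 1 hour 25 minutes layover in Kathmandu → 9:12 PM UTC.
Add 13 hours and 15 minutes leg 3 → 10:27 AM UTC (Jun 6).
Add 2 hours 30 minutes layover in Meridia → 12:57 PM UTC.
Add 13 hours 35 minutes leg 4 → 2:32 AM UTC (Jun 7).
Los Angeles is UTC−7:00, so local arrival = 2:32 AM − 7:00 = 7:32 PM on Jun 6.

7:32 PM on June 6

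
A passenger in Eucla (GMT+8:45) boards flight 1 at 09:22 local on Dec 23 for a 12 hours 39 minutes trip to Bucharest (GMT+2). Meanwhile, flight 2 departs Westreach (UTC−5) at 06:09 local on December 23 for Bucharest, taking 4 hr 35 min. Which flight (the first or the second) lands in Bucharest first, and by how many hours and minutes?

the first, by 2 hours 28 minutes

Flight 1 in UTC: 09:22 − 8:45 = 00:37 on Dec 23.
+12 hours 39 minutes → arrive 13:16 UTC on Dec 23.
Flight 2 in UTC: 06:09 + 5:00 = 11:09 on Dec 23.
+4 hours 35 minutes → arrive 15:44 UTC on Dec 23.
Flight 1 lands earlier by 2 hours 28 minutes.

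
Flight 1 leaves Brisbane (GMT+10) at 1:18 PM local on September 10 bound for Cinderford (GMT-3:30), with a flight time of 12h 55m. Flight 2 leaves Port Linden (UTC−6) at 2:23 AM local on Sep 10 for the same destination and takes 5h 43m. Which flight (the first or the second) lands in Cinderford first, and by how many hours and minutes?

the second, by 2 hours 7 minutes

Flight 1 in UTC: 1:18 PM − 10:00 = 3:18 AM on Sep 10.
+12 hours 55 minutes → arrive 4:13 PM UTC on Sep 10.
Flight 2 in UTC: 2:23 AM + 6:00 = 8:23 AM on Sep 10.
+5 hours and 43 minutes → arrive 2:06 PM UTC on Sep 10.
Flight 2 lands earlier by 2 hours 7 minutes.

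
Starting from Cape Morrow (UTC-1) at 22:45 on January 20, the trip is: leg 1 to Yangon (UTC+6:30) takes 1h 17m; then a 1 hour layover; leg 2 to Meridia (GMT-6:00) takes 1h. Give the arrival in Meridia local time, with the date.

Convert departure to UTC: 22:45 + 1:00 = 23:45 UTC on Jan 20.
Add 1 hour 17 minutes leg 1 → 01:02 UTC (Jan 21).
Add 1 hour layover in Yangon → 02:02 UTC.
Add 1 hour leg 2 → 03:02 UTC.
Meridia is UTC−6:00, so local arrival = 03:02 − 6:00 = 21:02 on Jan 20.

21:02 on Jan 20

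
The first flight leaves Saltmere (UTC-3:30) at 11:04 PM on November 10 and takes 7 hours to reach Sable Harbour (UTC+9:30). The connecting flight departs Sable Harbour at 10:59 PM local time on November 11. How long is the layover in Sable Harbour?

3 hours 55 minutes

Convert departure to UTC: 11:04 PM + 3:30 = 2:34 AM UTC on Nov 11.
Add 7 hours flight time → 9:34 AM UTC.
Sable Harbour is UTC+9:30, so local arrival = 9:34 AM + 9:30 = 7:04 PM on Nov 11.
Layover = 10:59 PM − 7:04 PM = 3 hours 55 minutes.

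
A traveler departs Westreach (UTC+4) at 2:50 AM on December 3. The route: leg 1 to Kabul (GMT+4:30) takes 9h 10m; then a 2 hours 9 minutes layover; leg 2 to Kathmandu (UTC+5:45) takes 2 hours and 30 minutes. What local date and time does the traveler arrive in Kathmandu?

6:24 PM on December 3

Convert departure to UTC: 2:50 AM − 4:00 = 10:50 PM UTC on Dec 2.
Add 9 hours 10 minutes leg 1 → 8:00 AM UTC (Dec 3).
Add 2 hours and 9 minutes layover in Kabul → 10:09 AM UTC.
Add 2 hours and 30 minutes leg 2 → 12:39 PM UTC.
Kathmandu is UTC+5:45, so local arrival = 12:39 PM + 5:45 = 6:24 PM on Dec 3.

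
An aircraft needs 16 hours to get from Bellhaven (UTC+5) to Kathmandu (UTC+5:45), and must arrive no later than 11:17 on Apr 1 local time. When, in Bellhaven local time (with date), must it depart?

Target arrival in UTC: 11:17 − 5:45 = 05:32 on Apr 1.
Subtract 16 hours → departure 13:32 UTC on Mar 31.
Bellhaven is UTC+5:00: 13:32 + 5:00 = 18:32 on Mar 31.

18:32 on March 31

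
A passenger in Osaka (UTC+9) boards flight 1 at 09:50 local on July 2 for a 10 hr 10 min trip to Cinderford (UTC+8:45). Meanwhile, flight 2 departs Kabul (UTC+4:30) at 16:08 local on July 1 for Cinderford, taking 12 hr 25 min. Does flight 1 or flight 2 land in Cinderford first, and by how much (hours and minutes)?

Flight 1 in UTC: 09:50 − 9:00 = 00:50 on Jul 2.
+10 hours 10 minutes → arrive 11:00 UTC on Jul 2.
Flight 2 in UTC: 16:08 − 4:30 = 11:38 on Jul 1.
+12 hours and 25 minutes → arrive 00:03 UTC on Jul 2.
Flight 2 lands earlier by 10 hours 57 minutes.

the second, by 10 hours 57 minutes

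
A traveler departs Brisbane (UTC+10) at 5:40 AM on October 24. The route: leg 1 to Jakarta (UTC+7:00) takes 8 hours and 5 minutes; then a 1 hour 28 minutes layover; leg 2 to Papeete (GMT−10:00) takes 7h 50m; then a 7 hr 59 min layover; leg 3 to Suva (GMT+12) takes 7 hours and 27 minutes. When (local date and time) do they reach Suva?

Convert departure to UTC: 5:40 AM − 10:00 = 7:40 PM UTC on Oct 23.
Add 8 hours and 5 minutes leg 1 → 3:45 AM UTC (Oct 24).
Add 1 hour and 28 minutes layover in Jakarta → 5:13 AM UTC.
Add 7 hours 50 minutes leg 2 → 1:03 PM UTC.
Add 7 hours and 59 minutes layover in Papeete → 9:02 PM UTC.
Add 7 hours and 27 minutes leg 3 → 4:29 AM UTC (Oct 25).
Suva is UTC+12:00, so local arrival = 4:29 AM + 12:00 = 4:29 PM on Oct 25.

4:29 PM on Oct 25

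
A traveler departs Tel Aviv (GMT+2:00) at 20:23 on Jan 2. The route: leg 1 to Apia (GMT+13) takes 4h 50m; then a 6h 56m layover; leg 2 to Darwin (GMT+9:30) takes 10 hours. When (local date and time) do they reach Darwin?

01:39 on January 4

Convert departure to UTC: 20:23 − 2:00 = 18:23 UTC on Jan 2.
Add 4 hours and 50 minutes leg 1 → 23:13 UTC.
Add 6 hours 56 minutes layover in Apia → 06:09 UTC (Jan 3).
Add 10 hours leg 2 → 16:09 UTC.
Darwin is UTC+9:30, so local arrival = 16:09 + 9:30 = 01:39 on Jan 4.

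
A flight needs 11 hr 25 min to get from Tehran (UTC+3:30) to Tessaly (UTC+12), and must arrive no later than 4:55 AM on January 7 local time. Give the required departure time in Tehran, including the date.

9:00 AM on January 6

Target arrival in UTC: 4:55 AM − 12:00 = 4:55 PM on Jan 6.
Subtract 11 hours 25 minutes → departure 5:30 AM UTC on Jan 6.
Tehran is UTC+3:30: 5:30 AM + 3:30 = 9:00 AM on Jan 6.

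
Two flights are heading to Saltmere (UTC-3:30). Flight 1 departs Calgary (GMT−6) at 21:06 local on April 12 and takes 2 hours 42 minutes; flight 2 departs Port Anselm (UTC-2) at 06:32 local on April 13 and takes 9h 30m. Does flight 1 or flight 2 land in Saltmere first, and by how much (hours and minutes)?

the first, by 12 hours 14 minutes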